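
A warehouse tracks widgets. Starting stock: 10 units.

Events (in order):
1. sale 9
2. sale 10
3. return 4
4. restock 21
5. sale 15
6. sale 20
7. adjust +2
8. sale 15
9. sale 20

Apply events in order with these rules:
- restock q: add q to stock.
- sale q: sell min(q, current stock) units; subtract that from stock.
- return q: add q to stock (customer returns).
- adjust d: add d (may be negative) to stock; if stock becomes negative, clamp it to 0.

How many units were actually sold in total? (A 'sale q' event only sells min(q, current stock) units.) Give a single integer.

Answer: 37

Derivation:
Processing events:
Start: stock = 10
  Event 1 (sale 9): sell min(9,10)=9. stock: 10 - 9 = 1. total_sold = 9
  Event 2 (sale 10): sell min(10,1)=1. stock: 1 - 1 = 0. total_sold = 10
  Event 3 (return 4): 0 + 4 = 4
  Event 4 (restock 21): 4 + 21 = 25
  Event 5 (sale 15): sell min(15,25)=15. stock: 25 - 15 = 10. total_sold = 25
  Event 6 (sale 20): sell min(20,10)=10. stock: 10 - 10 = 0. total_sold = 35
  Event 7 (adjust +2): 0 + 2 = 2
  Event 8 (sale 15): sell min(15,2)=2. stock: 2 - 2 = 0. total_sold = 37
  Event 9 (sale 20): sell min(20,0)=0. stock: 0 - 0 = 0. total_sold = 37
Final: stock = 0, total_sold = 37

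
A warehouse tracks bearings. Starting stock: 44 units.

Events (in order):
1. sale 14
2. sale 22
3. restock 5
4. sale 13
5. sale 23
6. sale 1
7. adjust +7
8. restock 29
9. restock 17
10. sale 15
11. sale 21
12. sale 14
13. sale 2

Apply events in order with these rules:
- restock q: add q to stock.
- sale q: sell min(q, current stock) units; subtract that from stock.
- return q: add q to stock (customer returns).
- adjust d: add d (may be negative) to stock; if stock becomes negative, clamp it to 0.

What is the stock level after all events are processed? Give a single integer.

Answer: 1

Derivation:
Processing events:
Start: stock = 44
  Event 1 (sale 14): sell min(14,44)=14. stock: 44 - 14 = 30. total_sold = 14
  Event 2 (sale 22): sell min(22,30)=22. stock: 30 - 22 = 8. total_sold = 36
  Event 3 (restock 5): 8 + 5 = 13
  Event 4 (sale 13): sell min(13,13)=13. stock: 13 - 13 = 0. total_sold = 49
  Event 5 (sale 23): sell min(23,0)=0. stock: 0 - 0 = 0. total_sold = 49
  Event 6 (sale 1): sell min(1,0)=0. stock: 0 - 0 = 0. total_sold = 49
  Event 7 (adjust +7): 0 + 7 = 7
  Event 8 (restock 29): 7 + 29 = 36
  Event 9 (restock 17): 36 + 17 = 53
  Event 10 (sale 15): sell min(15,53)=15. stock: 53 - 15 = 38. total_sold = 64
  Event 11 (sale 21): sell min(21,38)=21. stock: 38 - 21 = 17. total_sold = 85
  Event 12 (sale 14): sell min(14,17)=14. stock: 17 - 14 = 3. total_sold = 99
  Event 13 (sale 2): sell min(2,3)=2. stock: 3 - 2 = 1. total_sold = 101
Final: stock = 1, total_sold = 101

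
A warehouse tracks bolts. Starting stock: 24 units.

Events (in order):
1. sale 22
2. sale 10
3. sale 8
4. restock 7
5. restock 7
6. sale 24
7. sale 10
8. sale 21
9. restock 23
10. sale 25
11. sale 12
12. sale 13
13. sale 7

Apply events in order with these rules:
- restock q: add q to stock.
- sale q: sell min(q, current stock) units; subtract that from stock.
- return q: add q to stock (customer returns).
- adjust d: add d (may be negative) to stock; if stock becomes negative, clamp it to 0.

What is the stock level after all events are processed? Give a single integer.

Answer: 0

Derivation:
Processing events:
Start: stock = 24
  Event 1 (sale 22): sell min(22,24)=22. stock: 24 - 22 = 2. total_sold = 22
  Event 2 (sale 10): sell min(10,2)=2. stock: 2 - 2 = 0. total_sold = 24
  Event 3 (sale 8): sell min(8,0)=0. stock: 0 - 0 = 0. total_sold = 24
  Event 4 (restock 7): 0 + 7 = 7
  Event 5 (restock 7): 7 + 7 = 14
  Event 6 (sale 24): sell min(24,14)=14. stock: 14 - 14 = 0. total_sold = 38
  Event 7 (sale 10): sell min(10,0)=0. stock: 0 - 0 = 0. total_sold = 38
  Event 8 (sale 21): sell min(21,0)=0. stock: 0 - 0 = 0. total_sold = 38
  Event 9 (restock 23): 0 + 23 = 23
  Event 10 (sale 25): sell min(25,23)=23. stock: 23 - 23 = 0. total_sold = 61
  Event 11 (sale 12): sell min(12,0)=0. stock: 0 - 0 = 0. total_sold = 61
  Event 12 (sale 13): sell min(13,0)=0. stock: 0 - 0 = 0. total_sold = 61
  Event 13 (sale 7): sell min(7,0)=0. stock: 0 - 0 = 0. total_sold = 61
Final: stock = 0, total_sold = 61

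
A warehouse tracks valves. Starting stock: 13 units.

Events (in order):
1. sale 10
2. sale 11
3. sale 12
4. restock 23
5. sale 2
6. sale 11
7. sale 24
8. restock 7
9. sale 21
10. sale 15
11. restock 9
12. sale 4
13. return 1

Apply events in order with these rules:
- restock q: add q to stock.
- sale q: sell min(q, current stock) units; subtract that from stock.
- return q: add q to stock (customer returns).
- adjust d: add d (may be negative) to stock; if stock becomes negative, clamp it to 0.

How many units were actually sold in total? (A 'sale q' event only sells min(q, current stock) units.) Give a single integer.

Processing events:
Start: stock = 13
  Event 1 (sale 10): sell min(10,13)=10. stock: 13 - 10 = 3. total_sold = 10
  Event 2 (sale 11): sell min(11,3)=3. stock: 3 - 3 = 0. total_sold = 13
  Event 3 (sale 12): sell min(12,0)=0. stock: 0 - 0 = 0. total_sold = 13
  Event 4 (restock 23): 0 + 23 = 23
  Event 5 (sale 2): sell min(2,23)=2. stock: 23 - 2 = 21. total_sold = 15
  Event 6 (sale 11): sell min(11,21)=11. stock: 21 - 11 = 10. total_sold = 26
  Event 7 (sale 24): sell min(24,10)=10. stock: 10 - 10 = 0. total_sold = 36
  Event 8 (restock 7): 0 + 7 = 7
  Event 9 (sale 21): sell min(21,7)=7. stock: 7 - 7 = 0. total_sold = 43
  Event 10 (sale 15): sell min(15,0)=0. stock: 0 - 0 = 0. total_sold = 43
  Event 11 (restock 9): 0 + 9 = 9
  Event 12 (sale 4): sell min(4,9)=4. stock: 9 - 4 = 5. total_sold = 47
  Event 13 (return 1): 5 + 1 = 6
Final: stock = 6, total_sold = 47

Answer: 47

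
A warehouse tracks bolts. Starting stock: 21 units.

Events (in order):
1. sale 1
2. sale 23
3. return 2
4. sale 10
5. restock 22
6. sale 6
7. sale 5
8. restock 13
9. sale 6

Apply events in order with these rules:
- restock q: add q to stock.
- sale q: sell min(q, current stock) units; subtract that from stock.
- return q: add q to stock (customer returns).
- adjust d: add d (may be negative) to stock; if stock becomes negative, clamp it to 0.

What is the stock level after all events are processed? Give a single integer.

Processing events:
Start: stock = 21
  Event 1 (sale 1): sell min(1,21)=1. stock: 21 - 1 = 20. total_sold = 1
  Event 2 (sale 23): sell min(23,20)=20. stock: 20 - 20 = 0. total_sold = 21
  Event 3 (return 2): 0 + 2 = 2
  Event 4 (sale 10): sell min(10,2)=2. stock: 2 - 2 = 0. total_sold = 23
  Event 5 (restock 22): 0 + 22 = 22
  Event 6 (sale 6): sell min(6,22)=6. stock: 22 - 6 = 16. total_sold = 29
  Event 7 (sale 5): sell min(5,16)=5. stock: 16 - 5 = 11. total_sold = 34
  Event 8 (restock 13): 11 + 13 = 24
  Event 9 (sale 6): sell min(6,24)=6. stock: 24 - 6 = 18. total_sold = 40
Final: stock = 18, total_sold = 40

Answer: 18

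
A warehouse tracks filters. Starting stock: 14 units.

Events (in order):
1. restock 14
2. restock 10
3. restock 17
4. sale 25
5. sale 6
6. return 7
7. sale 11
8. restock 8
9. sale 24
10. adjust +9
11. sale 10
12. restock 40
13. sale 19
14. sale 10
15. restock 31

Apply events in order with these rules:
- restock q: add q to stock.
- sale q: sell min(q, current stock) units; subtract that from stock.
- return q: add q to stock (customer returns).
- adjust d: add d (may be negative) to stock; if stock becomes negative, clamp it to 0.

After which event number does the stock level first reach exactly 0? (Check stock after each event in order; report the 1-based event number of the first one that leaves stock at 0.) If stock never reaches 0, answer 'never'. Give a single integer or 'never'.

Answer: never

Derivation:
Processing events:
Start: stock = 14
  Event 1 (restock 14): 14 + 14 = 28
  Event 2 (restock 10): 28 + 10 = 38
  Event 3 (restock 17): 38 + 17 = 55
  Event 4 (sale 25): sell min(25,55)=25. stock: 55 - 25 = 30. total_sold = 25
  Event 5 (sale 6): sell min(6,30)=6. stock: 30 - 6 = 24. total_sold = 31
  Event 6 (return 7): 24 + 7 = 31
  Event 7 (sale 11): sell min(11,31)=11. stock: 31 - 11 = 20. total_sold = 42
  Event 8 (restock 8): 20 + 8 = 28
  Event 9 (sale 24): sell min(24,28)=24. stock: 28 - 24 = 4. total_sold = 66
  Event 10 (adjust +9): 4 + 9 = 13
  Event 11 (sale 10): sell min(10,13)=10. stock: 13 - 10 = 3. total_sold = 76
  Event 12 (restock 40): 3 + 40 = 43
  Event 13 (sale 19): sell min(19,43)=19. stock: 43 - 19 = 24. total_sold = 95
  Event 14 (sale 10): sell min(10,24)=10. stock: 24 - 10 = 14. total_sold = 105
  Event 15 (restock 31): 14 + 31 = 45
Final: stock = 45, total_sold = 105

Stock never reaches 0.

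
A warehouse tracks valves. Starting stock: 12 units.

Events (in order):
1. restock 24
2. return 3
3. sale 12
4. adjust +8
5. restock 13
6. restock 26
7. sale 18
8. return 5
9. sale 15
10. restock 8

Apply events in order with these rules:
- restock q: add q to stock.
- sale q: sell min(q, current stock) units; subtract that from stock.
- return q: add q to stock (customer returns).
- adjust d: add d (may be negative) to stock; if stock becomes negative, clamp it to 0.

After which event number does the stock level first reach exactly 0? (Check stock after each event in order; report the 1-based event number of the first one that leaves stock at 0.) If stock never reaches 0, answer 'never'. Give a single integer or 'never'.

Answer: never

Derivation:
Processing events:
Start: stock = 12
  Event 1 (restock 24): 12 + 24 = 36
  Event 2 (return 3): 36 + 3 = 39
  Event 3 (sale 12): sell min(12,39)=12. stock: 39 - 12 = 27. total_sold = 12
  Event 4 (adjust +8): 27 + 8 = 35
  Event 5 (restock 13): 35 + 13 = 48
  Event 6 (restock 26): 48 + 26 = 74
  Event 7 (sale 18): sell min(18,74)=18. stock: 74 - 18 = 56. total_sold = 30
  Event 8 (return 5): 56 + 5 = 61
  Event 9 (sale 15): sell min(15,61)=15. stock: 61 - 15 = 46. total_sold = 45
  Event 10 (restock 8): 46 + 8 = 54
Final: stock = 54, total_sold = 45

Stock never reaches 0.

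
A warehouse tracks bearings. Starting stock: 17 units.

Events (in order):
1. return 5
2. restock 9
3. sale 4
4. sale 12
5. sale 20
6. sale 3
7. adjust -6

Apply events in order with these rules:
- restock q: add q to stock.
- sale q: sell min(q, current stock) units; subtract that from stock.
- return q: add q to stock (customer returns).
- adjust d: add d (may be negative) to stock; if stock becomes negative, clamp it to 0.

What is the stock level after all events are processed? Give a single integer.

Processing events:
Start: stock = 17
  Event 1 (return 5): 17 + 5 = 22
  Event 2 (restock 9): 22 + 9 = 31
  Event 3 (sale 4): sell min(4,31)=4. stock: 31 - 4 = 27. total_sold = 4
  Event 4 (sale 12): sell min(12,27)=12. stock: 27 - 12 = 15. total_sold = 16
  Event 5 (sale 20): sell min(20,15)=15. stock: 15 - 15 = 0. total_sold = 31
  Event 6 (sale 3): sell min(3,0)=0. stock: 0 - 0 = 0. total_sold = 31
  Event 7 (adjust -6): 0 + -6 = 0 (clamped to 0)
Final: stock = 0, total_sold = 31

Answer: 0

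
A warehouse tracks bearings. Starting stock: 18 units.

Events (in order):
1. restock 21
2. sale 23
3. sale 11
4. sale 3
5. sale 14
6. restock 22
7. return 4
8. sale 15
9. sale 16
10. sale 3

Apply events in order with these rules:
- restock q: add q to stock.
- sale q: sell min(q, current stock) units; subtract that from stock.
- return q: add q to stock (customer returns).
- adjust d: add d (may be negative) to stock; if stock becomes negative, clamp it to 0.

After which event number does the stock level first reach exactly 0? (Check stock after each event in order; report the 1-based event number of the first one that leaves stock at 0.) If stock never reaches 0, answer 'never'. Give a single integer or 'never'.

Processing events:
Start: stock = 18
  Event 1 (restock 21): 18 + 21 = 39
  Event 2 (sale 23): sell min(23,39)=23. stock: 39 - 23 = 16. total_sold = 23
  Event 3 (sale 11): sell min(11,16)=11. stock: 16 - 11 = 5. total_sold = 34
  Event 4 (sale 3): sell min(3,5)=3. stock: 5 - 3 = 2. total_sold = 37
  Event 5 (sale 14): sell min(14,2)=2. stock: 2 - 2 = 0. total_sold = 39
  Event 6 (restock 22): 0 + 22 = 22
  Event 7 (return 4): 22 + 4 = 26
  Event 8 (sale 15): sell min(15,26)=15. stock: 26 - 15 = 11. total_sold = 54
  Event 9 (sale 16): sell min(16,11)=11. stock: 11 - 11 = 0. total_sold = 65
  Event 10 (sale 3): sell min(3,0)=0. stock: 0 - 0 = 0. total_sold = 65
Final: stock = 0, total_sold = 65

First zero at event 5.

Answer: 5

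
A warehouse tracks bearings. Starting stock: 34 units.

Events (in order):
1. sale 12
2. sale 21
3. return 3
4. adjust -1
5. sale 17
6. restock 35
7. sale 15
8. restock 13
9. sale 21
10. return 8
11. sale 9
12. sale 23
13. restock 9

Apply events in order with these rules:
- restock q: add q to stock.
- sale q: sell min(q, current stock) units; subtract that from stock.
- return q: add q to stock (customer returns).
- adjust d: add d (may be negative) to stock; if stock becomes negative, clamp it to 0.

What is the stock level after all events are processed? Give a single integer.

Answer: 9

Derivation:
Processing events:
Start: stock = 34
  Event 1 (sale 12): sell min(12,34)=12. stock: 34 - 12 = 22. total_sold = 12
  Event 2 (sale 21): sell min(21,22)=21. stock: 22 - 21 = 1. total_sold = 33
  Event 3 (return 3): 1 + 3 = 4
  Event 4 (adjust -1): 4 + -1 = 3
  Event 5 (sale 17): sell min(17,3)=3. stock: 3 - 3 = 0. total_sold = 36
  Event 6 (restock 35): 0 + 35 = 35
  Event 7 (sale 15): sell min(15,35)=15. stock: 35 - 15 = 20. total_sold = 51
  Event 8 (restock 13): 20 + 13 = 33
  Event 9 (sale 21): sell min(21,33)=21. stock: 33 - 21 = 12. total_sold = 72
  Event 10 (return 8): 12 + 8 = 20
  Event 11 (sale 9): sell min(9,20)=9. stock: 20 - 9 = 11. total_sold = 81
  Event 12 (sale 23): sell min(23,11)=11. stock: 11 - 11 = 0. total_sold = 92
  Event 13 (restock 9): 0 + 9 = 9
Final: stock = 9, total_sold = 92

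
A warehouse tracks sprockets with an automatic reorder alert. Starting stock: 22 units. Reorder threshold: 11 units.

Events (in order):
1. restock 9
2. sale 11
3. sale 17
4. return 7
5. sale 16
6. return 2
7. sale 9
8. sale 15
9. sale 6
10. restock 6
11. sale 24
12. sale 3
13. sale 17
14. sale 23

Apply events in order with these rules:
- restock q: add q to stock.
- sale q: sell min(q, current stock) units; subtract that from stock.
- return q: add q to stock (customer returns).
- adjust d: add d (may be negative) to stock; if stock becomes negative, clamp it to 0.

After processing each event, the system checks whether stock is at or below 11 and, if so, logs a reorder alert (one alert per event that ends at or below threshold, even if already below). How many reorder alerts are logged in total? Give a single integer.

Processing events:
Start: stock = 22
  Event 1 (restock 9): 22 + 9 = 31
  Event 2 (sale 11): sell min(11,31)=11. stock: 31 - 11 = 20. total_sold = 11
  Event 3 (sale 17): sell min(17,20)=17. stock: 20 - 17 = 3. total_sold = 28
  Event 4 (return 7): 3 + 7 = 10
  Event 5 (sale 16): sell min(16,10)=10. stock: 10 - 10 = 0. total_sold = 38
  Event 6 (return 2): 0 + 2 = 2
  Event 7 (sale 9): sell min(9,2)=2. stock: 2 - 2 = 0. total_sold = 40
  Event 8 (sale 15): sell min(15,0)=0. stock: 0 - 0 = 0. total_sold = 40
  Event 9 (sale 6): sell min(6,0)=0. stock: 0 - 0 = 0. total_sold = 40
  Event 10 (restock 6): 0 + 6 = 6
  Event 11 (sale 24): sell min(24,6)=6. stock: 6 - 6 = 0. total_sold = 46
  Event 12 (sale 3): sell min(3,0)=0. stock: 0 - 0 = 0. total_sold = 46
  Event 13 (sale 17): sell min(17,0)=0. stock: 0 - 0 = 0. total_sold = 46
  Event 14 (sale 23): sell min(23,0)=0. stock: 0 - 0 = 0. total_sold = 46
Final: stock = 0, total_sold = 46

Checking against threshold 11:
  After event 1: stock=31 > 11
  After event 2: stock=20 > 11
  After event 3: stock=3 <= 11 -> ALERT
  After event 4: stock=10 <= 11 -> ALERT
  After event 5: stock=0 <= 11 -> ALERT
  After event 6: stock=2 <= 11 -> ALERT
  After event 7: stock=0 <= 11 -> ALERT
  After event 8: stock=0 <= 11 -> ALERT
  After event 9: stock=0 <= 11 -> ALERT
  After event 10: stock=6 <= 11 -> ALERT
  After event 11: stock=0 <= 11 -> ALERT
  After event 12: stock=0 <= 11 -> ALERT
  After event 13: stock=0 <= 11 -> ALERT
  After event 14: stock=0 <= 11 -> ALERT
Alert events: [3, 4, 5, 6, 7, 8, 9, 10, 11, 12, 13, 14]. Count = 12

Answer: 12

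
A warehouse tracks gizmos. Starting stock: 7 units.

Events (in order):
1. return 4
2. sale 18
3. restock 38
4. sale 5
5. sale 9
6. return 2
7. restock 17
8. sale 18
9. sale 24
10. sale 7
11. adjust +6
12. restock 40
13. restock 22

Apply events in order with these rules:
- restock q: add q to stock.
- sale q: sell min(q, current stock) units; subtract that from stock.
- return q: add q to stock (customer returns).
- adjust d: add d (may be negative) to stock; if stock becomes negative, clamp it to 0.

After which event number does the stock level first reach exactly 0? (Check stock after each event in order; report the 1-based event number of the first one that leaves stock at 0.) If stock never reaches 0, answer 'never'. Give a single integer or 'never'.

Processing events:
Start: stock = 7
  Event 1 (return 4): 7 + 4 = 11
  Event 2 (sale 18): sell min(18,11)=11. stock: 11 - 11 = 0. total_sold = 11
  Event 3 (restock 38): 0 + 38 = 38
  Event 4 (sale 5): sell min(5,38)=5. stock: 38 - 5 = 33. total_sold = 16
  Event 5 (sale 9): sell min(9,33)=9. stock: 33 - 9 = 24. total_sold = 25
  Event 6 (return 2): 24 + 2 = 26
  Event 7 (restock 17): 26 + 17 = 43
  Event 8 (sale 18): sell min(18,43)=18. stock: 43 - 18 = 25. total_sold = 43
  Event 9 (sale 24): sell min(24,25)=24. stock: 25 - 24 = 1. total_sold = 67
  Event 10 (sale 7): sell min(7,1)=1. stock: 1 - 1 = 0. total_sold = 68
  Event 11 (adjust +6): 0 + 6 = 6
  Event 12 (restock 40): 6 + 40 = 46
  Event 13 (restock 22): 46 + 22 = 68
Final: stock = 68, total_sold = 68

First zero at event 2.

Answer: 2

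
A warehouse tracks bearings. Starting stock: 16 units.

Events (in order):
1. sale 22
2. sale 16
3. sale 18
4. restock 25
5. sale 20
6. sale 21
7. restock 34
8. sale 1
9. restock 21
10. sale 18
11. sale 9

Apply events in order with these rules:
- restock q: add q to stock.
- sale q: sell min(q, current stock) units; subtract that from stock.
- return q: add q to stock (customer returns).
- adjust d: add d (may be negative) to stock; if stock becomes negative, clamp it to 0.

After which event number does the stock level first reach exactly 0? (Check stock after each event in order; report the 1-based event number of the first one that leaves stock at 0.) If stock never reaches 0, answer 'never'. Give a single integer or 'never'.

Answer: 1

Derivation:
Processing events:
Start: stock = 16
  Event 1 (sale 22): sell min(22,16)=16. stock: 16 - 16 = 0. total_sold = 16
  Event 2 (sale 16): sell min(16,0)=0. stock: 0 - 0 = 0. total_sold = 16
  Event 3 (sale 18): sell min(18,0)=0. stock: 0 - 0 = 0. total_sold = 16
  Event 4 (restock 25): 0 + 25 = 25
  Event 5 (sale 20): sell min(20,25)=20. stock: 25 - 20 = 5. total_sold = 36
  Event 6 (sale 21): sell min(21,5)=5. stock: 5 - 5 = 0. total_sold = 41
  Event 7 (restock 34): 0 + 34 = 34
  Event 8 (sale 1): sell min(1,34)=1. stock: 34 - 1 = 33. total_sold = 42
  Event 9 (restock 21): 33 + 21 = 54
  Event 10 (sale 18): sell min(18,54)=18. stock: 54 - 18 = 36. total_sold = 60
  Event 11 (sale 9): sell min(9,36)=9. stock: 36 - 9 = 27. total_sold = 69
Final: stock = 27, total_sold = 69

First zero at event 1.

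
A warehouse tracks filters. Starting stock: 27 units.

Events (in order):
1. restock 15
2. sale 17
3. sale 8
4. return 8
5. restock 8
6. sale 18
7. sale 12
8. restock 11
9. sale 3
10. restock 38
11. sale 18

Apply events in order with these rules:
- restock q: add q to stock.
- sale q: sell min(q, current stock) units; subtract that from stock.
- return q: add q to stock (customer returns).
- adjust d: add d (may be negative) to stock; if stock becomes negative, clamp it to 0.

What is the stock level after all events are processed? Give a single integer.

Processing events:
Start: stock = 27
  Event 1 (restock 15): 27 + 15 = 42
  Event 2 (sale 17): sell min(17,42)=17. stock: 42 - 17 = 25. total_sold = 17
  Event 3 (sale 8): sell min(8,25)=8. stock: 25 - 8 = 17. total_sold = 25
  Event 4 (return 8): 17 + 8 = 25
  Event 5 (restock 8): 25 + 8 = 33
  Event 6 (sale 18): sell min(18,33)=18. stock: 33 - 18 = 15. total_sold = 43
  Event 7 (sale 12): sell min(12,15)=12. stock: 15 - 12 = 3. total_sold = 55
  Event 8 (restock 11): 3 + 11 = 14
  Event 9 (sale 3): sell min(3,14)=3. stock: 14 - 3 = 11. total_sold = 58
  Event 10 (restock 38): 11 + 38 = 49
  Event 11 (sale 18): sell min(18,49)=18. stock: 49 - 18 = 31. total_sold = 76
Final: stock = 31, total_sold = 76

Answer: 31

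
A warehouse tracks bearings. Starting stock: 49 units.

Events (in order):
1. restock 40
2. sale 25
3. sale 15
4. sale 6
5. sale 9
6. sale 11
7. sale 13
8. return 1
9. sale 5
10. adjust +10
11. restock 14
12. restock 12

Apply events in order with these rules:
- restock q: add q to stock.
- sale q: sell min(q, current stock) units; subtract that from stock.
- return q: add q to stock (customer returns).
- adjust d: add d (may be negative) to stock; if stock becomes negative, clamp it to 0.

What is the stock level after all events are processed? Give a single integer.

Answer: 42

Derivation:
Processing events:
Start: stock = 49
  Event 1 (restock 40): 49 + 40 = 89
  Event 2 (sale 25): sell min(25,89)=25. stock: 89 - 25 = 64. total_sold = 25
  Event 3 (sale 15): sell min(15,64)=15. stock: 64 - 15 = 49. total_sold = 40
  Event 4 (sale 6): sell min(6,49)=6. stock: 49 - 6 = 43. total_sold = 46
  Event 5 (sale 9): sell min(9,43)=9. stock: 43 - 9 = 34. total_sold = 55
  Event 6 (sale 11): sell min(11,34)=11. stock: 34 - 11 = 23. total_sold = 66
  Event 7 (sale 13): sell min(13,23)=13. stock: 23 - 13 = 10. total_sold = 79
  Event 8 (return 1): 10 + 1 = 11
  Event 9 (sale 5): sell min(5,11)=5. stock: 11 - 5 = 6. total_sold = 84
  Event 10 (adjust +10): 6 + 10 = 16
  Event 11 (restock 14): 16 + 14 = 30
  Event 12 (restock 12): 30 + 12 = 42
Final: stock = 42, total_sold = 84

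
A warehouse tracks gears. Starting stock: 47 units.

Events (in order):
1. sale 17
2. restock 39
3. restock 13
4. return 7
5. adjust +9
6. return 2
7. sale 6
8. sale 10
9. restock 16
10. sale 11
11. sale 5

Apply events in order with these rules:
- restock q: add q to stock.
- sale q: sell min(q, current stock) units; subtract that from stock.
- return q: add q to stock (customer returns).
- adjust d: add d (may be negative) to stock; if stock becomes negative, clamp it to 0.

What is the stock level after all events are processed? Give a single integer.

Processing events:
Start: stock = 47
  Event 1 (sale 17): sell min(17,47)=17. stock: 47 - 17 = 30. total_sold = 17
  Event 2 (restock 39): 30 + 39 = 69
  Event 3 (restock 13): 69 + 13 = 82
  Event 4 (return 7): 82 + 7 = 89
  Event 5 (adjust +9): 89 + 9 = 98
  Event 6 (return 2): 98 + 2 = 100
  Event 7 (sale 6): sell min(6,100)=6. stock: 100 - 6 = 94. total_sold = 23
  Event 8 (sale 10): sell min(10,94)=10. stock: 94 - 10 = 84. total_sold = 33
  Event 9 (restock 16): 84 + 16 = 100
  Event 10 (sale 11): sell min(11,100)=11. stock: 100 - 11 = 89. total_sold = 44
  Event 11 (sale 5): sell min(5,89)=5. stock: 89 - 5 = 84. total_sold = 49
Final: stock = 84, total_sold = 49

Answer: 84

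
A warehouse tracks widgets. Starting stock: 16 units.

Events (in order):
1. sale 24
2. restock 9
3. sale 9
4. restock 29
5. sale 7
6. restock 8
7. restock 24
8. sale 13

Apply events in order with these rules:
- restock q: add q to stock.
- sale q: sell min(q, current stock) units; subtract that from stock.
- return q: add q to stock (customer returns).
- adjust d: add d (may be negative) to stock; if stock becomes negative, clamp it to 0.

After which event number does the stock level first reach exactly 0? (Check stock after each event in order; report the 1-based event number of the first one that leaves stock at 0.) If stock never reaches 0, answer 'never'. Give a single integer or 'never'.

Answer: 1

Derivation:
Processing events:
Start: stock = 16
  Event 1 (sale 24): sell min(24,16)=16. stock: 16 - 16 = 0. total_sold = 16
  Event 2 (restock 9): 0 + 9 = 9
  Event 3 (sale 9): sell min(9,9)=9. stock: 9 - 9 = 0. total_sold = 25
  Event 4 (restock 29): 0 + 29 = 29
  Event 5 (sale 7): sell min(7,29)=7. stock: 29 - 7 = 22. total_sold = 32
  Event 6 (restock 8): 22 + 8 = 30
  Event 7 (restock 24): 30 + 24 = 54
  Event 8 (sale 13): sell min(13,54)=13. stock: 54 - 13 = 41. total_sold = 45
Final: stock = 41, total_sold = 45

First zero at event 1.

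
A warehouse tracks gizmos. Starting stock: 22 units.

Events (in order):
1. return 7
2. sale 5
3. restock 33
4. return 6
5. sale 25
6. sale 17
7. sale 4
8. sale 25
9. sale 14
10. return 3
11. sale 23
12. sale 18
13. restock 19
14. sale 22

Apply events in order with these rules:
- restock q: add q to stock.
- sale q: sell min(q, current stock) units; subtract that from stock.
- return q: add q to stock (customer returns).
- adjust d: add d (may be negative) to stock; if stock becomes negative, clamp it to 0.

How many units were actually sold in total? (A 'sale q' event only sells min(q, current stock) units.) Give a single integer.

Processing events:
Start: stock = 22
  Event 1 (return 7): 22 + 7 = 29
  Event 2 (sale 5): sell min(5,29)=5. stock: 29 - 5 = 24. total_sold = 5
  Event 3 (restock 33): 24 + 33 = 57
  Event 4 (return 6): 57 + 6 = 63
  Event 5 (sale 25): sell min(25,63)=25. stock: 63 - 25 = 38. total_sold = 30
  Event 6 (sale 17): sell min(17,38)=17. stock: 38 - 17 = 21. total_sold = 47
  Event 7 (sale 4): sell min(4,21)=4. stock: 21 - 4 = 17. total_sold = 51
  Event 8 (sale 25): sell min(25,17)=17. stock: 17 - 17 = 0. total_sold = 68
  Event 9 (sale 14): sell min(14,0)=0. stock: 0 - 0 = 0. total_sold = 68
  Event 10 (return 3): 0 + 3 = 3
  Event 11 (sale 23): sell min(23,3)=3. stock: 3 - 3 = 0. total_sold = 71
  Event 12 (sale 18): sell min(18,0)=0. stock: 0 - 0 = 0. total_sold = 71
  Event 13 (restock 19): 0 + 19 = 19
  Event 14 (sale 22): sell min(22,19)=19. stock: 19 - 19 = 0. total_sold = 90
Final: stock = 0, total_sold = 90

Answer: 90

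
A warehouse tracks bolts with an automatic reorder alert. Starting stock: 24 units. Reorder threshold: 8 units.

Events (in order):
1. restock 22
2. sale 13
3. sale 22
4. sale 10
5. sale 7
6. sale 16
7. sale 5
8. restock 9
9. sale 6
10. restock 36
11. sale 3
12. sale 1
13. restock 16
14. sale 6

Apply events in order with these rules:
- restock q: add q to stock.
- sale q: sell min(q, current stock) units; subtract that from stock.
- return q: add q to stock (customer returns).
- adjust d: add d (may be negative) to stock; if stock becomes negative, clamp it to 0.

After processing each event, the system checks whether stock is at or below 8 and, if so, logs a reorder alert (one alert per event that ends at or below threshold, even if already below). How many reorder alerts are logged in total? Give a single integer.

Answer: 5

Derivation:
Processing events:
Start: stock = 24
  Event 1 (restock 22): 24 + 22 = 46
  Event 2 (sale 13): sell min(13,46)=13. stock: 46 - 13 = 33. total_sold = 13
  Event 3 (sale 22): sell min(22,33)=22. stock: 33 - 22 = 11. total_sold = 35
  Event 4 (sale 10): sell min(10,11)=10. stock: 11 - 10 = 1. total_sold = 45
  Event 5 (sale 7): sell min(7,1)=1. stock: 1 - 1 = 0. total_sold = 46
  Event 6 (sale 16): sell min(16,0)=0. stock: 0 - 0 = 0. total_sold = 46
  Event 7 (sale 5): sell min(5,0)=0. stock: 0 - 0 = 0. total_sold = 46
  Event 8 (restock 9): 0 + 9 = 9
  Event 9 (sale 6): sell min(6,9)=6. stock: 9 - 6 = 3. total_sold = 52
  Event 10 (restock 36): 3 + 36 = 39
  Event 11 (sale 3): sell min(3,39)=3. stock: 39 - 3 = 36. total_sold = 55
  Event 12 (sale 1): sell min(1,36)=1. stock: 36 - 1 = 35. total_sold = 56
  Event 13 (restock 16): 35 + 16 = 51
  Event 14 (sale 6): sell min(6,51)=6. stock: 51 - 6 = 45. total_sold = 62
Final: stock = 45, total_sold = 62

Checking against threshold 8:
  After event 1: stock=46 > 8
  After event 2: stock=33 > 8
  After event 3: stock=11 > 8
  After event 4: stock=1 <= 8 -> ALERT
  After event 5: stock=0 <= 8 -> ALERT
  After event 6: stock=0 <= 8 -> ALERT
  After event 7: stock=0 <= 8 -> ALERT
  After event 8: stock=9 > 8
  After event 9: stock=3 <= 8 -> ALERT
  After event 10: stock=39 > 8
  After event 11: stock=36 > 8
  After event 12: stock=35 > 8
  After event 13: stock=51 > 8
  After event 14: stock=45 > 8
Alert events: [4, 5, 6, 7, 9]. Count = 5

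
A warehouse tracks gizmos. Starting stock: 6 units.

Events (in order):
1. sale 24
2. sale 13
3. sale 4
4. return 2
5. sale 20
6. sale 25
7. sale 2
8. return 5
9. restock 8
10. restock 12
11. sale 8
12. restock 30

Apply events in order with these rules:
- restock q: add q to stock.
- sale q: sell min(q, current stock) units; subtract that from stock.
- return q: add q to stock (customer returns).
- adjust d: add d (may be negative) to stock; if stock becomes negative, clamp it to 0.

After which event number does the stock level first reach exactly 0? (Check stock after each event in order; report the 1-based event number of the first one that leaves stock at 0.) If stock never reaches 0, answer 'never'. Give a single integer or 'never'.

Answer: 1

Derivation:
Processing events:
Start: stock = 6
  Event 1 (sale 24): sell min(24,6)=6. stock: 6 - 6 = 0. total_sold = 6
  Event 2 (sale 13): sell min(13,0)=0. stock: 0 - 0 = 0. total_sold = 6
  Event 3 (sale 4): sell min(4,0)=0. stock: 0 - 0 = 0. total_sold = 6
  Event 4 (return 2): 0 + 2 = 2
  Event 5 (sale 20): sell min(20,2)=2. stock: 2 - 2 = 0. total_sold = 8
  Event 6 (sale 25): sell min(25,0)=0. stock: 0 - 0 = 0. total_sold = 8
  Event 7 (sale 2): sell min(2,0)=0. stock: 0 - 0 = 0. total_sold = 8
  Event 8 (return 5): 0 + 5 = 5
  Event 9 (restock 8): 5 + 8 = 13
  Event 10 (restock 12): 13 + 12 = 25
  Event 11 (sale 8): sell min(8,25)=8. stock: 25 - 8 = 17. total_sold = 16
  Event 12 (restock 30): 17 + 30 = 47
Final: stock = 47, total_sold = 16

First zero at event 1.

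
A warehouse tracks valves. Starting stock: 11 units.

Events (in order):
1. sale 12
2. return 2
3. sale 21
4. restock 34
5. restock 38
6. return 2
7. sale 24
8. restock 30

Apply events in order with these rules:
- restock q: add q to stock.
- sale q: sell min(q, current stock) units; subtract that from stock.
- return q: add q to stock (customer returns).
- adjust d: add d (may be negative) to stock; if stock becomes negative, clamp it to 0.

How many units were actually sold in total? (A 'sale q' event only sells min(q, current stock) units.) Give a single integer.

Processing events:
Start: stock = 11
  Event 1 (sale 12): sell min(12,11)=11. stock: 11 - 11 = 0. total_sold = 11
  Event 2 (return 2): 0 + 2 = 2
  Event 3 (sale 21): sell min(21,2)=2. stock: 2 - 2 = 0. total_sold = 13
  Event 4 (restock 34): 0 + 34 = 34
  Event 5 (restock 38): 34 + 38 = 72
  Event 6 (return 2): 72 + 2 = 74
  Event 7 (sale 24): sell min(24,74)=24. stock: 74 - 24 = 50. total_sold = 37
  Event 8 (restock 30): 50 + 30 = 80
Final: stock = 80, total_sold = 37

Answer: 37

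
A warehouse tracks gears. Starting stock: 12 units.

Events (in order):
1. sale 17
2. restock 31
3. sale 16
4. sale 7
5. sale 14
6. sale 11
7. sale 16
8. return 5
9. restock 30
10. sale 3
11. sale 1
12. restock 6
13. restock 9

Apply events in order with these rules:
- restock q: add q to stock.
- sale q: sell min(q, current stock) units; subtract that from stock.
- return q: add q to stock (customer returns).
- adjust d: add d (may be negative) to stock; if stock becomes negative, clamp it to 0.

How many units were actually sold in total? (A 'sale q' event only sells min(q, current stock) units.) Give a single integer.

Answer: 47

Derivation:
Processing events:
Start: stock = 12
  Event 1 (sale 17): sell min(17,12)=12. stock: 12 - 12 = 0. total_sold = 12
  Event 2 (restock 31): 0 + 31 = 31
  Event 3 (sale 16): sell min(16,31)=16. stock: 31 - 16 = 15. total_sold = 28
  Event 4 (sale 7): sell min(7,15)=7. stock: 15 - 7 = 8. total_sold = 35
  Event 5 (sale 14): sell min(14,8)=8. stock: 8 - 8 = 0. total_sold = 43
  Event 6 (sale 11): sell min(11,0)=0. stock: 0 - 0 = 0. total_sold = 43
  Event 7 (sale 16): sell min(16,0)=0. stock: 0 - 0 = 0. total_sold = 43
  Event 8 (return 5): 0 + 5 = 5
  Event 9 (restock 30): 5 + 30 = 35
  Event 10 (sale 3): sell min(3,35)=3. stock: 35 - 3 = 32. total_sold = 46
  Event 11 (sale 1): sell min(1,32)=1. stock: 32 - 1 = 31. total_sold = 47
  Event 12 (restock 6): 31 + 6 = 37
  Event 13 (restock 9): 37 + 9 = 46
Final: stock = 46, total_sold = 47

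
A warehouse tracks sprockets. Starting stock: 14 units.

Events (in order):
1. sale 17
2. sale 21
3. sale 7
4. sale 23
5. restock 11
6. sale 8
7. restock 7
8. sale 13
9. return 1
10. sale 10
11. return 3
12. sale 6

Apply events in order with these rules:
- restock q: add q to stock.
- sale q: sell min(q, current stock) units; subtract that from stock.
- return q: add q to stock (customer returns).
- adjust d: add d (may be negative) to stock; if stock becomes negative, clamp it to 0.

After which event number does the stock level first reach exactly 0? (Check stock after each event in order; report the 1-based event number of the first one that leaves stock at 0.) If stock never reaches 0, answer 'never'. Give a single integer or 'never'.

Processing events:
Start: stock = 14
  Event 1 (sale 17): sell min(17,14)=14. stock: 14 - 14 = 0. total_sold = 14
  Event 2 (sale 21): sell min(21,0)=0. stock: 0 - 0 = 0. total_sold = 14
  Event 3 (sale 7): sell min(7,0)=0. stock: 0 - 0 = 0. total_sold = 14
  Event 4 (sale 23): sell min(23,0)=0. stock: 0 - 0 = 0. total_sold = 14
  Event 5 (restock 11): 0 + 11 = 11
  Event 6 (sale 8): sell min(8,11)=8. stock: 11 - 8 = 3. total_sold = 22
  Event 7 (restock 7): 3 + 7 = 10
  Event 8 (sale 13): sell min(13,10)=10. stock: 10 - 10 = 0. total_sold = 32
  Event 9 (return 1): 0 + 1 = 1
  Event 10 (sale 10): sell min(10,1)=1. stock: 1 - 1 = 0. total_sold = 33
  Event 11 (return 3): 0 + 3 = 3
  Event 12 (sale 6): sell min(6,3)=3. stock: 3 - 3 = 0. total_sold = 36
Final: stock = 0, total_sold = 36

First zero at event 1.

Answer: 1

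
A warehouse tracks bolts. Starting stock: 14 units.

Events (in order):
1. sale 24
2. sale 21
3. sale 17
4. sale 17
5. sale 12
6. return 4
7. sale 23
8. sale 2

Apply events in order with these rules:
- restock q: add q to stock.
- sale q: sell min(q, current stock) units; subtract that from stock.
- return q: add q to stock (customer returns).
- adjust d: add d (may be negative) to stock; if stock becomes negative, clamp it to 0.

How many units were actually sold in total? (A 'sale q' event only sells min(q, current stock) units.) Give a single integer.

Processing events:
Start: stock = 14
  Event 1 (sale 24): sell min(24,14)=14. stock: 14 - 14 = 0. total_sold = 14
  Event 2 (sale 21): sell min(21,0)=0. stock: 0 - 0 = 0. total_sold = 14
  Event 3 (sale 17): sell min(17,0)=0. stock: 0 - 0 = 0. total_sold = 14
  Event 4 (sale 17): sell min(17,0)=0. stock: 0 - 0 = 0. total_sold = 14
  Event 5 (sale 12): sell min(12,0)=0. stock: 0 - 0 = 0. total_sold = 14
  Event 6 (return 4): 0 + 4 = 4
  Event 7 (sale 23): sell min(23,4)=4. stock: 4 - 4 = 0. total_sold = 18
  Event 8 (sale 2): sell min(2,0)=0. stock: 0 - 0 = 0. total_sold = 18
Final: stock = 0, total_sold = 18

Answer: 18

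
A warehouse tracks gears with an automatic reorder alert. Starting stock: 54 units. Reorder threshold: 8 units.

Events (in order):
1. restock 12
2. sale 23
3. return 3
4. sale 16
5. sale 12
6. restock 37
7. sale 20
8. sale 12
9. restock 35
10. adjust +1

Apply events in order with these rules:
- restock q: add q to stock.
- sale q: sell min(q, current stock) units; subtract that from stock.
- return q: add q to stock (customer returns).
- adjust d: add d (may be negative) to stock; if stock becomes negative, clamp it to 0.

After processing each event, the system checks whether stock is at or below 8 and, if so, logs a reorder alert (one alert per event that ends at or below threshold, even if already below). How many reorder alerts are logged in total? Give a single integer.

Answer: 0

Derivation:
Processing events:
Start: stock = 54
  Event 1 (restock 12): 54 + 12 = 66
  Event 2 (sale 23): sell min(23,66)=23. stock: 66 - 23 = 43. total_sold = 23
  Event 3 (return 3): 43 + 3 = 46
  Event 4 (sale 16): sell min(16,46)=16. stock: 46 - 16 = 30. total_sold = 39
  Event 5 (sale 12): sell min(12,30)=12. stock: 30 - 12 = 18. total_sold = 51
  Event 6 (restock 37): 18 + 37 = 55
  Event 7 (sale 20): sell min(20,55)=20. stock: 55 - 20 = 35. total_sold = 71
  Event 8 (sale 12): sell min(12,35)=12. stock: 35 - 12 = 23. total_sold = 83
  Event 9 (restock 35): 23 + 35 = 58
  Event 10 (adjust +1): 58 + 1 = 59
Final: stock = 59, total_sold = 83

Checking against threshold 8:
  After event 1: stock=66 > 8
  After event 2: stock=43 > 8
  After event 3: stock=46 > 8
  After event 4: stock=30 > 8
  After event 5: stock=18 > 8
  After event 6: stock=55 > 8
  After event 7: stock=35 > 8
  After event 8: stock=23 > 8
  After event 9: stock=58 > 8
  After event 10: stock=59 > 8
Alert events: []. Count = 0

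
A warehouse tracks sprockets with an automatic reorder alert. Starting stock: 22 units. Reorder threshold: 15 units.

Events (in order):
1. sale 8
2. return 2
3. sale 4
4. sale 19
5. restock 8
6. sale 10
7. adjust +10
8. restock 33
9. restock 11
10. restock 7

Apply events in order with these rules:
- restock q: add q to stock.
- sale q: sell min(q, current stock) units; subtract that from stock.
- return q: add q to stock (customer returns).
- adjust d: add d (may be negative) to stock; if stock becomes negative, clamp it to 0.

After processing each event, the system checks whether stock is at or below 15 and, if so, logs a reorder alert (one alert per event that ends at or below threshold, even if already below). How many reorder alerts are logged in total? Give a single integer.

Answer: 6

Derivation:
Processing events:
Start: stock = 22
  Event 1 (sale 8): sell min(8,22)=8. stock: 22 - 8 = 14. total_sold = 8
  Event 2 (return 2): 14 + 2 = 16
  Event 3 (sale 4): sell min(4,16)=4. stock: 16 - 4 = 12. total_sold = 12
  Event 4 (sale 19): sell min(19,12)=12. stock: 12 - 12 = 0. total_sold = 24
  Event 5 (restock 8): 0 + 8 = 8
  Event 6 (sale 10): sell min(10,8)=8. stock: 8 - 8 = 0. total_sold = 32
  Event 7 (adjust +10): 0 + 10 = 10
  Event 8 (restock 33): 10 + 33 = 43
  Event 9 (restock 11): 43 + 11 = 54
  Event 10 (restock 7): 54 + 7 = 61
Final: stock = 61, total_sold = 32

Checking against threshold 15:
  After event 1: stock=14 <= 15 -> ALERT
  After event 2: stock=16 > 15
  After event 3: stock=12 <= 15 -> ALERT
  After event 4: stock=0 <= 15 -> ALERT
  After event 5: stock=8 <= 15 -> ALERT
  After event 6: stock=0 <= 15 -> ALERT
  After event 7: stock=10 <= 15 -> ALERT
  After event 8: stock=43 > 15
  After event 9: stock=54 > 15
  After event 10: stock=61 > 15
Alert events: [1, 3, 4, 5, 6, 7]. Count = 6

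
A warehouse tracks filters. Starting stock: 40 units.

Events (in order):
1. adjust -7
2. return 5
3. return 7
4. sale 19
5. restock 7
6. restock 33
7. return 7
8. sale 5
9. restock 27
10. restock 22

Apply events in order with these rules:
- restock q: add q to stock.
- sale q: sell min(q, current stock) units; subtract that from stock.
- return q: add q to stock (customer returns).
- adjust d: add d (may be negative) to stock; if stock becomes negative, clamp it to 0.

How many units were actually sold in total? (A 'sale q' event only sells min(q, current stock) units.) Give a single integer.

Answer: 24

Derivation:
Processing events:
Start: stock = 40
  Event 1 (adjust -7): 40 + -7 = 33
  Event 2 (return 5): 33 + 5 = 38
  Event 3 (return 7): 38 + 7 = 45
  Event 4 (sale 19): sell min(19,45)=19. stock: 45 - 19 = 26. total_sold = 19
  Event 5 (restock 7): 26 + 7 = 33
  Event 6 (restock 33): 33 + 33 = 66
  Event 7 (return 7): 66 + 7 = 73
  Event 8 (sale 5): sell min(5,73)=5. stock: 73 - 5 = 68. total_sold = 24
  Event 9 (restock 27): 68 + 27 = 95
  Event 10 (restock 22): 95 + 22 = 117
Final: stock = 117, total_sold = 24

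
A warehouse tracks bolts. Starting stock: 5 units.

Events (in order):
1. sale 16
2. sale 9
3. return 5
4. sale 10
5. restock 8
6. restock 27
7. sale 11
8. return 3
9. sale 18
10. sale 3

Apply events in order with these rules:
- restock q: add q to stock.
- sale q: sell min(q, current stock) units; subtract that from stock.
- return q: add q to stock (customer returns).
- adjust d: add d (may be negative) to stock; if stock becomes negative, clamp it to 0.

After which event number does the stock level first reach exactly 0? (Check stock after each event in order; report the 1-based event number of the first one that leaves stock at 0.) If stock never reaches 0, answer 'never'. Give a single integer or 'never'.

Answer: 1

Derivation:
Processing events:
Start: stock = 5
  Event 1 (sale 16): sell min(16,5)=5. stock: 5 - 5 = 0. total_sold = 5
  Event 2 (sale 9): sell min(9,0)=0. stock: 0 - 0 = 0. total_sold = 5
  Event 3 (return 5): 0 + 5 = 5
  Event 4 (sale 10): sell min(10,5)=5. stock: 5 - 5 = 0. total_sold = 10
  Event 5 (restock 8): 0 + 8 = 8
  Event 6 (restock 27): 8 + 27 = 35
  Event 7 (sale 11): sell min(11,35)=11. stock: 35 - 11 = 24. total_sold = 21
  Event 8 (return 3): 24 + 3 = 27
  Event 9 (sale 18): sell min(18,27)=18. stock: 27 - 18 = 9. total_sold = 39
  Event 10 (sale 3): sell min(3,9)=3. stock: 9 - 3 = 6. total_sold = 42
Final: stock = 6, total_sold = 42

First zero at event 1.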